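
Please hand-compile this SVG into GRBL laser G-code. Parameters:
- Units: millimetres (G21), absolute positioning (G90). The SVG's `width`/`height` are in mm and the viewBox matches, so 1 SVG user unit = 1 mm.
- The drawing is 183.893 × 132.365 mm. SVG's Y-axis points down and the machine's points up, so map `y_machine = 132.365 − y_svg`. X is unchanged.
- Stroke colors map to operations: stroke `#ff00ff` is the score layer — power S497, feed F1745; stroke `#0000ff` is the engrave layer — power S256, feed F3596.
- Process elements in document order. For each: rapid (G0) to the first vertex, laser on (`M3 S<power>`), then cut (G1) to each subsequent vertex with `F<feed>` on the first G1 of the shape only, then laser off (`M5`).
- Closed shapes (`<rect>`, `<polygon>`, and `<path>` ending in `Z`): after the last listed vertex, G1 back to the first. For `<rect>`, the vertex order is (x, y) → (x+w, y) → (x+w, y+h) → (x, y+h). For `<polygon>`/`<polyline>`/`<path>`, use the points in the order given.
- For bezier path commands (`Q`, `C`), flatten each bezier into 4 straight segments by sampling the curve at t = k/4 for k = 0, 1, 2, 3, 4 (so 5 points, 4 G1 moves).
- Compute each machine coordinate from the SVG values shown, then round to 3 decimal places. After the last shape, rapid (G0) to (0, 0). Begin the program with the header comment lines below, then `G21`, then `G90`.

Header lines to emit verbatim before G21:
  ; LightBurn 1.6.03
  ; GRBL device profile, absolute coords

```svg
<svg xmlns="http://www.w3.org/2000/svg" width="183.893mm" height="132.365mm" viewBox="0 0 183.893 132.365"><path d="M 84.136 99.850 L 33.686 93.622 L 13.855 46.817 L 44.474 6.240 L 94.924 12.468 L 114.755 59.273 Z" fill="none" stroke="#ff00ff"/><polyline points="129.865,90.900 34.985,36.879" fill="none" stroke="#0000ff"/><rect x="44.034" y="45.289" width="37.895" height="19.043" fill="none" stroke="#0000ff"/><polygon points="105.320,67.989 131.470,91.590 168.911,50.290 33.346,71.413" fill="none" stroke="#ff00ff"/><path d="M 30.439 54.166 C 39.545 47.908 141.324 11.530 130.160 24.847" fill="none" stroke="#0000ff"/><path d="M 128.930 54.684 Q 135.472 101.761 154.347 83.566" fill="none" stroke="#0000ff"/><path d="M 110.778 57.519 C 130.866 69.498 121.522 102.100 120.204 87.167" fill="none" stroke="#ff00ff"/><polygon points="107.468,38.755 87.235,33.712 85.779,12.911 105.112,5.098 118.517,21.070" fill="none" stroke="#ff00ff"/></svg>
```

1 u = 1 mm; y_m = 132.365 − y.

[1] `<path>` regular polygon, #ff00ff→score S497 F1745: (84.136,32.515) → (33.686,38.743) → (13.855,85.548) → (44.474,126.125) → (94.924,119.897) → (114.755,73.092) → (84.136,32.515) (closed)

[2] `<polyline>` line segment, #0000ff→engrave S256 F3596: (129.865,41.465) → (34.985,95.486)

[3] `<rect>` rectangle, #0000ff→engrave S256 F3596: (44.034,87.076) → (81.929,87.076) → (81.929,68.033) → (44.034,68.033) → (44.034,87.076) (closed)

[4] `<polygon>` closed polygon, #ff00ff→score S497 F1745: (105.320,64.376) → (131.470,40.775) → (168.911,82.075) → (33.346,60.952) → (105.320,64.376) (closed)

[5] `<path>` cubic bezier, #0000ff→engrave S256 F3596: (30.439,78.199) → (51.432,87.293) → (87.901,100.199) → (120.569,109.435) → (130.160,107.518)

[6] `<path>` quadratic bezier, #0000ff→engrave S256 F3596: (128.930,77.681) → (132.972,58.222) → (138.555,46.922) → (145.680,43.781) → (154.347,48.799)

[7] `<path>` cubic bezier, #ff00ff→score S497 F1745: (110.778,74.846) → (120.911,63.060) → (123.518,49.930) → (122.112,41.846) → (120.204,45.198)

[8] `<polygon>` regular polygon, #ff00ff→score S497 F1745: (107.468,93.610) → (87.235,98.653) → (85.779,119.454) → (105.112,127.267) → (118.517,111.295) → (107.468,93.610) (closed)

; LightBurn 1.6.03
; GRBL device profile, absolute coords
G21
G90
G0 X84.136 Y32.515
M3 S497
G1 X33.686 Y38.743 F1745
G1 X13.855 Y85.548
G1 X44.474 Y126.125
G1 X94.924 Y119.897
G1 X114.755 Y73.092
G1 X84.136 Y32.515
M5
G0 X129.865 Y41.465
M3 S256
G1 X34.985 Y95.486 F3596
M5
G0 X44.034 Y87.076
M3 S256
G1 X81.929 Y87.076 F3596
G1 X81.929 Y68.033
G1 X44.034 Y68.033
G1 X44.034 Y87.076
M5
G0 X105.320 Y64.376
M3 S497
G1 X131.470 Y40.775 F1745
G1 X168.911 Y82.075
G1 X33.346 Y60.952
G1 X105.320 Y64.376
M5
G0 X30.439 Y78.199
M3 S256
G1 X51.432 Y87.293 F3596
G1 X87.901 Y100.199
G1 X120.569 Y109.435
G1 X130.160 Y107.518
M5
G0 X128.930 Y77.681
M3 S256
G1 X132.972 Y58.222 F3596
G1 X138.555 Y46.922
G1 X145.680 Y43.781
G1 X154.347 Y48.799
M5
G0 X110.778 Y74.846
M3 S497
G1 X120.911 Y63.060 F1745
G1 X123.518 Y49.930
G1 X122.112 Y41.846
G1 X120.204 Y45.198
M5
G0 X107.468 Y93.610
M3 S497
G1 X87.235 Y98.653 F1745
G1 X85.779 Y119.454
G1 X105.112 Y127.267
G1 X118.517 Y111.295
G1 X107.468 Y93.610
M5
G0 X0.000 Y0.000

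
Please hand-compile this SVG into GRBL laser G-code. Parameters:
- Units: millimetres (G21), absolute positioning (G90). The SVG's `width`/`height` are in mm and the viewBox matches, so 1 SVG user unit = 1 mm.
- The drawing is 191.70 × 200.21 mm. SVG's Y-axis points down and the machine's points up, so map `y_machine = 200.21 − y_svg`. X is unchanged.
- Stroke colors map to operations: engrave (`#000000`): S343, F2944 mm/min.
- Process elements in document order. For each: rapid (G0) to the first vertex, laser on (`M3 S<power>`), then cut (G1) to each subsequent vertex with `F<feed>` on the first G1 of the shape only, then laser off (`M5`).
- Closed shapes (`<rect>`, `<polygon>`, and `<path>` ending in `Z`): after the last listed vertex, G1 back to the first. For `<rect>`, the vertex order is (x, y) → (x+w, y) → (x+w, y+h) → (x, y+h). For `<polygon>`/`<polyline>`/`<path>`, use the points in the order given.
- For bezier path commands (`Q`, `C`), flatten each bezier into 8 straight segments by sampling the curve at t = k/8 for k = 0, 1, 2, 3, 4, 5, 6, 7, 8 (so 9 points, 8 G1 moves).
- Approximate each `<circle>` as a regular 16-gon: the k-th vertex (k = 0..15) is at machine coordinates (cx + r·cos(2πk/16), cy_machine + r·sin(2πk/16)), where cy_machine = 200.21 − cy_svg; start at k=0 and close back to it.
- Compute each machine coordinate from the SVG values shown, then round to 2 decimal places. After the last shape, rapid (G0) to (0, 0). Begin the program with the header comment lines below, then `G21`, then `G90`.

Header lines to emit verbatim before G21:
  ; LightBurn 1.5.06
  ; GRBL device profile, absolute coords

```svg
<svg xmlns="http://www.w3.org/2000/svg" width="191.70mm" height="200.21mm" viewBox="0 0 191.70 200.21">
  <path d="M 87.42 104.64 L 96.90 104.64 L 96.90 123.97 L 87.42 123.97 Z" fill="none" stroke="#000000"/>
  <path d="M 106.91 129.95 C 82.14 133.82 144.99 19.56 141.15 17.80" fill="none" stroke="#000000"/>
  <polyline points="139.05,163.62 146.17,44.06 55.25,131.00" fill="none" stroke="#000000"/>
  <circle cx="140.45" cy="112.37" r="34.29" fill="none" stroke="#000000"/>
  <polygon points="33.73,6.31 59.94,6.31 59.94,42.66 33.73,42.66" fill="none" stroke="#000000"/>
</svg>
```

1 u = 1 mm; y_m = 200.21 − y.

[1] `<path>` rectangle, #000000→engrave S343 F2944: (87.42,95.57) → (96.90,95.57) → (96.90,76.24) → (87.42,76.24) → (87.42,95.57) (closed)

[2] `<path>` cubic bezier, #000000→engrave S343 F2944: (106.91,70.26) → (101.43,73.90) → (102.35,85.90) → (107.87,103.58) → (116.18,124.22) → (125.47,145.13) → (133.94,163.60) → (139.77,176.93) → (141.15,182.41)

[3] `<polyline>` open polyline, #000000→engrave S343 F2944: (139.05,36.59) → (146.17,156.15) → (55.25,69.21)

[4] `<circle>` circle, #000000→engrave S343 F2944: (174.74,87.84) → (172.13,100.96) → (164.70,112.09) → (153.57,119.52) → (140.45,122.13) → (127.33,119.52) → (116.20,112.09) → (108.77,100.96) → (106.16,87.84) → (108.77,74.72) → (116.20,63.59) → (127.33,56.16) → (140.45,53.55) → (153.57,56.16) → (164.70,63.59) → (172.13,74.72) → (174.74,87.84) (closed)

[5] `<polygon>` rectangle, #000000→engrave S343 F2944: (33.73,193.90) → (59.94,193.90) → (59.94,157.55) → (33.73,157.55) → (33.73,193.90) (closed)

; LightBurn 1.5.06
; GRBL device profile, absolute coords
G21
G90
G0 X87.42 Y95.57
M3 S343
G1 X96.90 Y95.57 F2944
G1 X96.90 Y76.24
G1 X87.42 Y76.24
G1 X87.42 Y95.57
M5
G0 X106.91 Y70.26
M3 S343
G1 X101.43 Y73.90 F2944
G1 X102.35 Y85.90
G1 X107.87 Y103.58
G1 X116.18 Y124.22
G1 X125.47 Y145.13
G1 X133.94 Y163.60
G1 X139.77 Y176.93
G1 X141.15 Y182.41
M5
G0 X139.05 Y36.59
M3 S343
G1 X146.17 Y156.15 F2944
G1 X55.25 Y69.21
M5
G0 X174.74 Y87.84
M3 S343
G1 X172.13 Y100.96 F2944
G1 X164.70 Y112.09
G1 X153.57 Y119.52
G1 X140.45 Y122.13
G1 X127.33 Y119.52
G1 X116.20 Y112.09
G1 X108.77 Y100.96
G1 X106.16 Y87.84
G1 X108.77 Y74.72
G1 X116.20 Y63.59
G1 X127.33 Y56.16
G1 X140.45 Y53.55
G1 X153.57 Y56.16
G1 X164.70 Y63.59
G1 X172.13 Y74.72
G1 X174.74 Y87.84
M5
G0 X33.73 Y193.90
M3 S343
G1 X59.94 Y193.90 F2944
G1 X59.94 Y157.55
G1 X33.73 Y157.55
G1 X33.73 Y193.90
M5
G0 X0.00 Y0.00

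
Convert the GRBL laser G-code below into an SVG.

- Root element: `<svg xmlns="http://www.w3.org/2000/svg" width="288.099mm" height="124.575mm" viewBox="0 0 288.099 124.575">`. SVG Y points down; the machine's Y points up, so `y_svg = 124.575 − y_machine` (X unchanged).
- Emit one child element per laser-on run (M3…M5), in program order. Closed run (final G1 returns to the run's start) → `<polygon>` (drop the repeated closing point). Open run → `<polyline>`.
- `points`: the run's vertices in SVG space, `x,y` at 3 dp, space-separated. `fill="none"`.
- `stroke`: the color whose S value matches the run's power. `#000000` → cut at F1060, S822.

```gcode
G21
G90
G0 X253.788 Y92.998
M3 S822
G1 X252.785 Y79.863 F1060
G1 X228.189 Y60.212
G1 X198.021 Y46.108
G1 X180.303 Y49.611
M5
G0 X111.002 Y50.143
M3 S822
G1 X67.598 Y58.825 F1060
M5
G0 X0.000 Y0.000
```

<svg xmlns="http://www.w3.org/2000/svg" width="288.099mm" height="124.575mm" viewBox="0 0 288.099 124.575">
  <polyline points="253.788,31.577 252.785,44.712 228.189,64.363 198.021,78.467 180.303,74.964" fill="none" stroke="#000000"/>
  <polyline points="111.002,74.432 67.598,65.750" fill="none" stroke="#000000"/>
</svg>

Machine Y-up, SVG Y-down with viewBox height 124.575, so y_svg = 124.575 − y_machine; X carries over. Every run uses S822, so all elements get stroke `#000000` (cut).

Run 1: The run is open, so emit a `<polyline>` with points (Y-flipped): 253.788,31.577 252.785,44.712 228.189,64.363 198.021,78.467 180.303,74.964.

Run 2: The run is open, so emit a `<polyline>` with points (Y-flipped): 111.002,74.432 67.598,65.750.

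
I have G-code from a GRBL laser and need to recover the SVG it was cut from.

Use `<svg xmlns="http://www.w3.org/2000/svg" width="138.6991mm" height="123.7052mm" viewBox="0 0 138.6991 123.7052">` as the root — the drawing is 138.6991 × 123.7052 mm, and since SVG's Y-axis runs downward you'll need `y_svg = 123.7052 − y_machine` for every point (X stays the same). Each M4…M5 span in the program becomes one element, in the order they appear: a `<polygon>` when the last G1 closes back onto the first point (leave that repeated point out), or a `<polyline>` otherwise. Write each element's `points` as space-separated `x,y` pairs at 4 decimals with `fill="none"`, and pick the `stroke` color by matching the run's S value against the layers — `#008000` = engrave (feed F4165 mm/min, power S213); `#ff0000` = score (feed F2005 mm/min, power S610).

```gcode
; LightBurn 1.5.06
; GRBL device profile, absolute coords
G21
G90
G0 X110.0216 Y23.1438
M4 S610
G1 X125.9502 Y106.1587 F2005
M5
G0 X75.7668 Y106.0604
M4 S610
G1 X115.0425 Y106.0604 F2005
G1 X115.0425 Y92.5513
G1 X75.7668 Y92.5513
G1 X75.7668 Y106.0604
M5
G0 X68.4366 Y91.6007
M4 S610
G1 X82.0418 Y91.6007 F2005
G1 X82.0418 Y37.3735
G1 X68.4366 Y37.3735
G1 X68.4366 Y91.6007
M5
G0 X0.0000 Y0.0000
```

Each laser-on run becomes one SVG element. Flip Y back into SVG space with y_svg = 123.7052 − y_machine. Every run uses S610, so all elements get stroke `#ff0000` (score).

Run 1: The run is open, so emit a `<polyline>` with points (Y-flipped): 110.0216,100.5614 125.9502,17.5465.

Run 2: The run returns to its start, so emit a `<polygon>` with points (Y-flipped): 75.7668,17.6448 115.0425,17.6448 115.0425,31.1539 75.7668,31.1539.

Run 3: The run returns to its start, so emit a `<polygon>` with points (Y-flipped): 68.4366,32.1045 82.0418,32.1045 82.0418,86.3317 68.4366,86.3317.

<svg xmlns="http://www.w3.org/2000/svg" width="138.6991mm" height="123.7052mm" viewBox="0 0 138.6991 123.7052">
  <polyline points="110.0216,100.5614 125.9502,17.5465" fill="none" stroke="#ff0000"/>
  <polygon points="75.7668,17.6448 115.0425,17.6448 115.0425,31.1539 75.7668,31.1539" fill="none" stroke="#ff0000"/>
  <polygon points="68.4366,32.1045 82.0418,32.1045 82.0418,86.3317 68.4366,86.3317" fill="none" stroke="#ff0000"/>
</svg>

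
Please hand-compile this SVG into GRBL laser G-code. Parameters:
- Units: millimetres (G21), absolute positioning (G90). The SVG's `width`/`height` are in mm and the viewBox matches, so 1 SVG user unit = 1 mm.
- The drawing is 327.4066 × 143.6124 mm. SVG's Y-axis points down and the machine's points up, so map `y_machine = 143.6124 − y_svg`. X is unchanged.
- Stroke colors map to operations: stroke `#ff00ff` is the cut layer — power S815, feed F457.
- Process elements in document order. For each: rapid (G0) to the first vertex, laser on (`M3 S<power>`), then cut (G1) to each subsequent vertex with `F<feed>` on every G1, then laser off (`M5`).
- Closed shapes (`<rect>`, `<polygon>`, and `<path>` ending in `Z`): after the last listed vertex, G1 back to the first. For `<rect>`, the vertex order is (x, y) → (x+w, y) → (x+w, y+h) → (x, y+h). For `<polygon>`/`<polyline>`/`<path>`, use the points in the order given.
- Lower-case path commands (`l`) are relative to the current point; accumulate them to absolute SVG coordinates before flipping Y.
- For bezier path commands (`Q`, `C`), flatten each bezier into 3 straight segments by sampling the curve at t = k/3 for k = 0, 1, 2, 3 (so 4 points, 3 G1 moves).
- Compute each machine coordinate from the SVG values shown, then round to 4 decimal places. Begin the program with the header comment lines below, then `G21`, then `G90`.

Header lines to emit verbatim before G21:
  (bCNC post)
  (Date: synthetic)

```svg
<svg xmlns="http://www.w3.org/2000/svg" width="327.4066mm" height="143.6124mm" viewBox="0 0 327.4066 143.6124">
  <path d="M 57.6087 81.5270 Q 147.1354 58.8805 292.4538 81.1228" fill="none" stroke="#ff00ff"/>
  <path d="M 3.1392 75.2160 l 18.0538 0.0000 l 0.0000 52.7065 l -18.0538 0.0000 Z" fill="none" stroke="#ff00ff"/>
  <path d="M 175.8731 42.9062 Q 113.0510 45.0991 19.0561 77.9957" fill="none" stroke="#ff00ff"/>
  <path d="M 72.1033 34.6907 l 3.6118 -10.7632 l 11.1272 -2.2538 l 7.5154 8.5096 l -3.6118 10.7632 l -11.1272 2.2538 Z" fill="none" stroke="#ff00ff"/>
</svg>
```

(bCNC post)
(Date: synthetic)
G21
G90
G0 X57.6087 Y62.0854
M3 S815
G1 X123.4922 Y72.1954 F457
G1 X201.7739 Y72.3302 F457
G1 X292.4538 Y62.4896 F457
M5
G0 X3.1392 Y68.3964
M3 S815
G1 X21.1930 Y68.3964 F457
G1 X21.1930 Y15.6899 F457
G1 X3.1392 Y15.6899 F457
G1 X3.1392 Y68.3964 F457
M5
G0 X175.8731 Y100.7062
M3 S815
G1 X130.5281 Y95.8327 F457
G1 X78.2557 Y84.1362 F457
G1 X19.0561 Y65.6167 F457
M5
G0 X72.1033 Y108.9217
M3 S815
G1 X75.7151 Y119.6849 F457
G1 X86.8423 Y121.9387 F457
G1 X94.3577 Y113.4291 F457
G1 X90.7459 Y102.6659 F457
G1 X79.6187 Y100.4121 F457
G1 X72.1033 Y108.9217 F457
M5

1 u = 1 mm; y_m = 143.6124 − y.

[1] `<path>` quadratic bezier, #ff00ff→cut S815 F457: (57.6087,62.0854) → (123.4922,72.1954) → (201.7739,72.3302) → (292.4538,62.4896)

[2] `<path>` rectangle, #ff00ff→cut S815 F457: (3.1392,68.3964) → (21.1930,68.3964) → (21.1930,15.6899) → (3.1392,15.6899) → (3.1392,68.3964) (closed)

[3] `<path>` quadratic bezier, #ff00ff→cut S815 F457: (175.8731,100.7062) → (130.5281,95.8327) → (78.2557,84.1362) → (19.0561,65.6167)

[4] `<path>` regular polygon, #ff00ff→cut S815 F457: (72.1033,108.9217) → (75.7151,119.6849) → (86.8423,121.9387) → (94.3577,113.4291) → (90.7459,102.6659) → (79.6187,100.4121) → (72.1033,108.9217) (closed)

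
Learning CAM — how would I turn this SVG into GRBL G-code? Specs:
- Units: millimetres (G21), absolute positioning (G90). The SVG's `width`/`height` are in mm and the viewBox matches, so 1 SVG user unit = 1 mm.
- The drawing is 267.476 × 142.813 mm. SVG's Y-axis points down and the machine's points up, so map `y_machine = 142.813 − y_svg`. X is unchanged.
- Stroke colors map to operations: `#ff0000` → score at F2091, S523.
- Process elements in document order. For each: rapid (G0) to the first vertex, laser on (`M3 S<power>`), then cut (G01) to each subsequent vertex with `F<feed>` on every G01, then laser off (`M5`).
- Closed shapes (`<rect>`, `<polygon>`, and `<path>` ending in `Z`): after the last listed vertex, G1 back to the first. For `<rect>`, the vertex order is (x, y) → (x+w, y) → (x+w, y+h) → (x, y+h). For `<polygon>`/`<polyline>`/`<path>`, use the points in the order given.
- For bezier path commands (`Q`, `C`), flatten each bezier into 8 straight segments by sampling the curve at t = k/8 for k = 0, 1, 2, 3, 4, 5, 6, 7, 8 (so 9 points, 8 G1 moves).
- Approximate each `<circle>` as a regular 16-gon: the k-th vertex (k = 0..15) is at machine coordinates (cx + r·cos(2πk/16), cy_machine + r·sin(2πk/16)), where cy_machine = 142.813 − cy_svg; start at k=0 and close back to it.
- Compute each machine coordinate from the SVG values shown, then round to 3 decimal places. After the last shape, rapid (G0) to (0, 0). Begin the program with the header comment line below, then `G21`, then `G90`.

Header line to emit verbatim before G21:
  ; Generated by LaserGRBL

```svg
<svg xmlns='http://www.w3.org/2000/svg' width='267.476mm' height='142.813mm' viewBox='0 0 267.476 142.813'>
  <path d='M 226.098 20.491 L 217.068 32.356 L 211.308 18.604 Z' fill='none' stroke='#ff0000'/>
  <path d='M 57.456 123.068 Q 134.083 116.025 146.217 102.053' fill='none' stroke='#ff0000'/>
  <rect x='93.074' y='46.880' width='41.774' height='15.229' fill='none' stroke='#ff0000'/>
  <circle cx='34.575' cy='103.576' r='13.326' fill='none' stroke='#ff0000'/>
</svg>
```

viewBox `0 0 267.476 142.813` with mm width/height → 1 unit = 1 mm. Flip: y_m = 142.813 − y_svg.

**Shape 1** — `<path>` regular polygon, stroke `#ff0000` → score (S523, F2091). Machine vertices: (226.098,122.322) → (217.068,110.457) → (211.308,124.209) → (226.098,122.322). Closed: final G1 returns to the first vertex.

**Shape 2** — `<path>` quadratic bezier, stroke `#ff0000` → score (S523, F2091). Control points (SVG): P0=(57.456,123.068), P1=(134.083,116.025), P2=(146.217,102.053); sampled at t=k/8. Machine vertices: (57.456,19.745) → (75.605,21.614) → (91.739,23.700) → (105.857,26.002) → (117.960,28.520) → (128.047,31.255) → (136.119,34.207) → (142.176,37.375) → (146.217,40.760). Open path.

**Shape 3** — `<rect>` rectangle, stroke `#ff0000` → score (S523, F2091). Machine vertices: (93.074,95.933) → (134.848,95.933) → (134.848,80.704) → (93.074,80.704) → (93.074,95.933). Closed: final G1 returns to the first vertex.

**Shape 4** — `<circle>` circle, stroke `#ff0000` → score (S523, F2091). Machine vertices: (47.901,39.237) → (46.887,44.337) → (43.998,48.660) → (39.675,51.549) → (34.575,52.563) → (29.475,51.549) → (25.152,48.660) → (22.263,44.337) → (21.249,39.237) → (22.263,34.137) → (25.152,29.814) → (29.475,26.925) → (34.575,25.911) → (39.675,26.925) → (43.998,29.814) → (46.887,34.137) → (47.901,39.237). Closed: final G1 returns to the first vertex.

; Generated by LaserGRBL
G21
G90
G0 X226.098 Y122.322
M3 S523
G01 X217.068 Y110.457 F2091
G01 X211.308 Y124.209 F2091
G01 X226.098 Y122.322 F2091
M5
G0 X57.456 Y19.745
M3 S523
G01 X75.605 Y21.614 F2091
G01 X91.739 Y23.700 F2091
G01 X105.857 Y26.002 F2091
G01 X117.960 Y28.520 F2091
G01 X128.047 Y31.255 F2091
G01 X136.119 Y34.207 F2091
G01 X142.176 Y37.375 F2091
G01 X146.217 Y40.760 F2091
M5
G0 X93.074 Y95.933
M3 S523
G01 X134.848 Y95.933 F2091
G01 X134.848 Y80.704 F2091
G01 X93.074 Y80.704 F2091
G01 X93.074 Y95.933 F2091
M5
G0 X47.901 Y39.237
M3 S523
G01 X46.887 Y44.337 F2091
G01 X43.998 Y48.660 F2091
G01 X39.675 Y51.549 F2091
G01 X34.575 Y52.563 F2091
G01 X29.475 Y51.549 F2091
G01 X25.152 Y48.660 F2091
G01 X22.263 Y44.337 F2091
G01 X21.249 Y39.237 F2091
G01 X22.263 Y34.137 F2091
G01 X25.152 Y29.814 F2091
G01 X29.475 Y26.925 F2091
G01 X34.575 Y25.911 F2091
G01 X39.675 Y26.925 F2091
G01 X43.998 Y29.814 F2091
G01 X46.887 Y34.137 F2091
G01 X47.901 Y39.237 F2091
M5
G0 X0.000 Y0.000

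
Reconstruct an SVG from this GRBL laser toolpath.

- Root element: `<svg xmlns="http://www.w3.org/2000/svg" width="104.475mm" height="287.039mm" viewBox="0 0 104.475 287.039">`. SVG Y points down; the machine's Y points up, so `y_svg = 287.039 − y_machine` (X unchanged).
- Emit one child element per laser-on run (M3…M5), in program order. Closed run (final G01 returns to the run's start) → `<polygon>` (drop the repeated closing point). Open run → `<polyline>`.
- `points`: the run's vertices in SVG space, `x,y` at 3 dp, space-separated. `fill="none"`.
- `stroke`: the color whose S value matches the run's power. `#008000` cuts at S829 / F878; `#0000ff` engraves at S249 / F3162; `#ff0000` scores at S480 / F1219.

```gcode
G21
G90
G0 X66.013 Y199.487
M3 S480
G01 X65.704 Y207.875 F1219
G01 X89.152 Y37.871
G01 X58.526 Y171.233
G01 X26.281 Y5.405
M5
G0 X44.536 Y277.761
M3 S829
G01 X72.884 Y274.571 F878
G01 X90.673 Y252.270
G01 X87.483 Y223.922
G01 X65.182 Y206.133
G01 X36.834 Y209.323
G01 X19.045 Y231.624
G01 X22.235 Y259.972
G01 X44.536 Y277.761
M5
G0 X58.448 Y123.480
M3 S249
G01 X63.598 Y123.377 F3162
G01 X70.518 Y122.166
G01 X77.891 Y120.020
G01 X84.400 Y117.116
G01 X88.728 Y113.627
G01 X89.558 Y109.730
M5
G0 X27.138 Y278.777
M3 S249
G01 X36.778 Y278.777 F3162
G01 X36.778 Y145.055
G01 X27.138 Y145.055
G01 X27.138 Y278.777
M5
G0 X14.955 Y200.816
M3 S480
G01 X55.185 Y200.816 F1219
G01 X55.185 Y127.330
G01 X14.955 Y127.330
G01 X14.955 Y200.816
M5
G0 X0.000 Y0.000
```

Each laser-on run becomes one SVG element. Flip Y back into SVG space with y_svg = 287.039 − y_machine.

Run 1: power S480 maps to stroke `#ff0000` (score). The run is open, so emit a `<polyline>` with points (Y-flipped): 66.013,87.552 65.704,79.164 89.152,249.168 58.526,115.806 26.281,281.634.

Run 2: S829 ⇒ cut layer `#008000`. The run returns to its start, so emit a `<polygon>` with points (Y-flipped): 44.536,9.278 72.884,12.468 90.673,34.769 87.483,63.117 65.182,80.906 36.834,77.716 19.045,55.415 22.235,27.067.

Run 3: S249 ⇒ engrave layer `#0000ff`. The run is open, so emit a `<polyline>` with points (Y-flipped): 58.448,163.559 63.598,163.662 70.518,164.873 77.891,167.019 84.400,169.923 88.728,173.412 89.558,177.309.

Run 4: power S249 maps to stroke `#0000ff` (engrave). The run returns to its start, so emit a `<polygon>` with points (Y-flipped): 27.138,8.262 36.778,8.262 36.778,141.984 27.138,141.984.

Run 5: power S480 maps to stroke `#ff0000` (score). The run returns to its start, so emit a `<polygon>` with points (Y-flipped): 14.955,86.223 55.185,86.223 55.185,159.709 14.955,159.709.

<svg xmlns="http://www.w3.org/2000/svg" width="104.475mm" height="287.039mm" viewBox="0 0 104.475 287.039">
  <polyline points="66.013,87.552 65.704,79.164 89.152,249.168 58.526,115.806 26.281,281.634" fill="none" stroke="#ff0000"/>
  <polygon points="44.536,9.278 72.884,12.468 90.673,34.769 87.483,63.117 65.182,80.906 36.834,77.716 19.045,55.415 22.235,27.067" fill="none" stroke="#008000"/>
  <polyline points="58.448,163.559 63.598,163.662 70.518,164.873 77.891,167.019 84.400,169.923 88.728,173.412 89.558,177.309" fill="none" stroke="#0000ff"/>
  <polygon points="27.138,8.262 36.778,8.262 36.778,141.984 27.138,141.984" fill="none" stroke="#0000ff"/>
  <polygon points="14.955,86.223 55.185,86.223 55.185,159.709 14.955,159.709" fill="none" stroke="#ff0000"/>
</svg>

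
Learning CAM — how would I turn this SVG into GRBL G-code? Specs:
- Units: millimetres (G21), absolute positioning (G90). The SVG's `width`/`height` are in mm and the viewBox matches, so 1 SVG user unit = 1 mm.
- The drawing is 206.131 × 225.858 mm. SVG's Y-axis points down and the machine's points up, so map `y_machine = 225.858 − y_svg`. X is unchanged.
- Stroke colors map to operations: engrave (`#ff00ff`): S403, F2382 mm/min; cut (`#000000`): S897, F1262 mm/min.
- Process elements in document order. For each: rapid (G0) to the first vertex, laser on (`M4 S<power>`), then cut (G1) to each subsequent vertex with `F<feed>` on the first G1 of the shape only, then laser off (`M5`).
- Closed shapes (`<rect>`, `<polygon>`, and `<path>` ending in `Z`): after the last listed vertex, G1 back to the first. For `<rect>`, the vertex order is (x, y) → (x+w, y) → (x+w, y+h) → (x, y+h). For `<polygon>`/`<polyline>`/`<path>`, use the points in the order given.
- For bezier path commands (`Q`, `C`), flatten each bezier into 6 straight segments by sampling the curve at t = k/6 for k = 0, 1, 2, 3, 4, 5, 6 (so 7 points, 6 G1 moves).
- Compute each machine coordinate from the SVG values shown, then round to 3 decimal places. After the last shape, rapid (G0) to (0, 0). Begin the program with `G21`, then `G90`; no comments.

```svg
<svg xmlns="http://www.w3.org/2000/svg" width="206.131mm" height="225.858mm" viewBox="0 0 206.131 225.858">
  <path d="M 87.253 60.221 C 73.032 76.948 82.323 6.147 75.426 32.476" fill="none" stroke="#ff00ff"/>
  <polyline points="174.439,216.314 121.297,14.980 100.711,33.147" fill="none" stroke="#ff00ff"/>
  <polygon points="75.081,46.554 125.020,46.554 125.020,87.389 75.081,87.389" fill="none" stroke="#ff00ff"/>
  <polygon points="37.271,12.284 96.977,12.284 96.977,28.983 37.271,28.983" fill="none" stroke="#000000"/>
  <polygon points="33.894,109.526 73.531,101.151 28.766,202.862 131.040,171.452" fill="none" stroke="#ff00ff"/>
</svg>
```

G21
G90
G0 X87.253 Y165.637
M4 S403
G1 X81.918 Y163.713 F2382
G1 X79.399 Y171.247
G1 X78.593 Y183.110
G1 X78.397 Y194.174
G1 X77.709 Y199.307
G1 X75.426 Y193.382
M5
G0 X174.439 Y9.544
M4 S403
G1 X121.297 Y210.878 F2382
G1 X100.711 Y192.711
M5
G0 X75.081 Y179.304
M4 S403
G1 X125.020 Y179.304 F2382
G1 X125.020 Y138.469
G1 X75.081 Y138.469
G1 X75.081 Y179.304
M5
G0 X37.271 Y213.574
M4 S897
G1 X96.977 Y213.574 F1262
G1 X96.977 Y196.875
G1 X37.271 Y196.875
G1 X37.271 Y213.574
M5
G0 X33.894 Y116.332
M4 S403
G1 X73.531 Y124.707 F2382
G1 X28.766 Y22.996
G1 X131.040 Y54.406
G1 X33.894 Y116.332
M5
G0 X0.000 Y0.000

viewBox `0 0 206.131 225.858` with mm width/height → 1 unit = 1 mm. Flip: y_m = 225.858 − y_svg.

**Shape 1** — `<path>` cubic bezier, stroke `#ff00ff` → engrave (S403, F2382). Control points (SVG): P0=(87.253,60.221), P1=(73.032,76.948), P2=(82.323,6.147), P3=(75.426,32.476); sampled at t=k/6. Machine vertices: (87.253,165.637) → (81.918,163.713) → (79.399,171.247) → (78.593,183.110) → (78.397,194.174) → (77.709,199.307) → (75.426,193.382). Open path.

**Shape 2** — `<polyline>` open polyline, stroke `#ff00ff` → engrave (S403, F2382). Machine vertices: (174.439,9.544) → (121.297,210.878) → (100.711,192.711). Open path.

**Shape 3** — `<polygon>` rectangle, stroke `#ff00ff` → engrave (S403, F2382). Machine vertices: (75.081,179.304) → (125.020,179.304) → (125.020,138.469) → (75.081,138.469) → (75.081,179.304). Closed: final G1 returns to the first vertex.

**Shape 4** — `<polygon>` rectangle, stroke `#000000` → cut (S897, F1262). Machine vertices: (37.271,213.574) → (96.977,213.574) → (96.977,196.875) → (37.271,196.875) → (37.271,213.574). Closed: final G1 returns to the first vertex.

**Shape 5** — `<polygon>` closed polygon, stroke `#ff00ff` → engrave (S403, F2382). Machine vertices: (33.894,116.332) → (73.531,124.707) → (28.766,22.996) → (131.040,54.406) → (33.894,116.332). Closed: final G1 returns to the first vertex.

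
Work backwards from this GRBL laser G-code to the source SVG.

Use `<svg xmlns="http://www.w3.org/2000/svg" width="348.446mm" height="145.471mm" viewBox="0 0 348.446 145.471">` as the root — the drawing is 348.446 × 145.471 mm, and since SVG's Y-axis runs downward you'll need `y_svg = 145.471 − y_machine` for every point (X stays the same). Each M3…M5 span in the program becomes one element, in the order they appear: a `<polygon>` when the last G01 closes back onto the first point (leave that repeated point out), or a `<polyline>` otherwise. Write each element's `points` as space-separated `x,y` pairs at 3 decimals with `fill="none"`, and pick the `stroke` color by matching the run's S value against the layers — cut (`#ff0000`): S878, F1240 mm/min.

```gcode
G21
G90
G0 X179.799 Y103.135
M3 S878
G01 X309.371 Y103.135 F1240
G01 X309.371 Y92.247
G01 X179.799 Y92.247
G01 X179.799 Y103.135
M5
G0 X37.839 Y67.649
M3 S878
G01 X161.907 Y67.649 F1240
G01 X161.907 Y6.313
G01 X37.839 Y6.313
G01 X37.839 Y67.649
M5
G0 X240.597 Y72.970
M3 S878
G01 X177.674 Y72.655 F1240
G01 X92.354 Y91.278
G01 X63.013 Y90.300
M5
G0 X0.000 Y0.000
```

<svg xmlns="http://www.w3.org/2000/svg" width="348.446mm" height="145.471mm" viewBox="0 0 348.446 145.471">
  <polygon points="179.799,42.336 309.371,42.336 309.371,53.224 179.799,53.224" fill="none" stroke="#ff0000"/>
  <polygon points="37.839,77.822 161.907,77.822 161.907,139.158 37.839,139.158" fill="none" stroke="#ff0000"/>
  <polyline points="240.597,72.501 177.674,72.816 92.354,54.193 63.013,55.171" fill="none" stroke="#ff0000"/>
</svg>

Machine Y-up, SVG Y-down with viewBox height 145.471, so y_svg = 145.471 − y_machine; X carries over. Every run uses S878, so all elements get stroke `#ff0000` (cut).

Run 1: The run returns to its start, so emit a `<polygon>` with points (Y-flipped): 179.799,42.336 309.371,42.336 309.371,53.224 179.799,53.224.

Run 2: The run returns to its start, so emit a `<polygon>` with points (Y-flipped): 37.839,77.822 161.907,77.822 161.907,139.158 37.839,139.158.

Run 3: The run is open, so emit a `<polyline>` with points (Y-flipped): 240.597,72.501 177.674,72.816 92.354,54.193 63.013,55.171.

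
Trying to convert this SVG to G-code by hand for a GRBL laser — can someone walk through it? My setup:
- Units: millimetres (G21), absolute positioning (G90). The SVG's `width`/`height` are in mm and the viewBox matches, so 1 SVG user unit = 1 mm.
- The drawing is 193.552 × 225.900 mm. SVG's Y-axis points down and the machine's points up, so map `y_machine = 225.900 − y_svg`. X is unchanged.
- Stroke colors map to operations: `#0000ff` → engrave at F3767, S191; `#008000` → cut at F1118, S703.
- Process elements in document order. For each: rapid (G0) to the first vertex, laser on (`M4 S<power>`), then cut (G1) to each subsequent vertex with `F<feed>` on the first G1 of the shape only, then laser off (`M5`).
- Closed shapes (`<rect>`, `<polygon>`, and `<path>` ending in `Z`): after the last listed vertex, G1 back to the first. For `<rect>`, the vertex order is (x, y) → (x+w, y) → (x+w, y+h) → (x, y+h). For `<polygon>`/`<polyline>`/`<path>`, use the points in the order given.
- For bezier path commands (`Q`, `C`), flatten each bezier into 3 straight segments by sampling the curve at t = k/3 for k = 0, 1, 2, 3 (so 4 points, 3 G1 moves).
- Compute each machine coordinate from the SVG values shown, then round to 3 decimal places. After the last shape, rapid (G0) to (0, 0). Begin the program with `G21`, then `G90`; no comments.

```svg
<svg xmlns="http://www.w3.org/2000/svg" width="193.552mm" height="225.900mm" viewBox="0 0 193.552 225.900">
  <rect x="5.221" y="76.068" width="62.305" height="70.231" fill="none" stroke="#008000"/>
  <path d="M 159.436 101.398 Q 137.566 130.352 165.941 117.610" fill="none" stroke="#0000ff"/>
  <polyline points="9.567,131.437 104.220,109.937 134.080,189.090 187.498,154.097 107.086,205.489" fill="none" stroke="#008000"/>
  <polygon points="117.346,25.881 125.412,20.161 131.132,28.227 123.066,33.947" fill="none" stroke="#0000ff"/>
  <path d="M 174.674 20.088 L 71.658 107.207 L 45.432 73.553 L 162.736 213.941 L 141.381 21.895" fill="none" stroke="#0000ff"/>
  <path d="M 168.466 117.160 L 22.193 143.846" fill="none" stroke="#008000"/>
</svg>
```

G21
G90
G0 X5.221 Y149.832
M4 S703
G1 X67.526 Y149.832 F1118
G1 X67.526 Y79.601
G1 X5.221 Y79.601
G1 X5.221 Y149.832
M5
G0 X159.436 Y124.502
M4 S191
G1 X150.439 Y109.832 F3767
G1 X152.607 Y104.428
G1 X165.941 Y108.290
M5
G0 X9.567 Y94.463
M4 S703
G1 X104.220 Y115.963 F1118
G1 X134.080 Y36.810
G1 X187.498 Y71.803
G1 X107.086 Y20.411
M5
G0 X117.346 Y200.019
M4 S191
G1 X125.412 Y205.739 F3767
G1 X131.132 Y197.673
G1 X123.066 Y191.953
G1 X117.346 Y200.019
M5
G0 X174.674 Y205.812
M4 S191
G1 X71.658 Y118.693 F3767
G1 X45.432 Y152.347
G1 X162.736 Y11.959
G1 X141.381 Y204.005
M5
G0 X168.466 Y108.740
M4 S703
G1 X22.193 Y82.054 F1118
M5
G0 X0.000 Y0.000

1 u = 1 mm; y_m = 225.900 − y.

[1] `<rect>` rectangle, #008000→cut S703 F1118: (5.221,149.832) → (67.526,149.832) → (67.526,79.601) → (5.221,79.601) → (5.221,149.832) (closed)

[2] `<path>` quadratic bezier, #0000ff→engrave S191 F3767: (159.436,124.502) → (150.439,109.832) → (152.607,104.428) → (165.941,108.290)

[3] `<polyline>` open polyline, #008000→cut S703 F1118: (9.567,94.463) → (104.220,115.963) → (134.080,36.810) → (187.498,71.803) → (107.086,20.411)

[4] `<polygon>` regular polygon, #0000ff→engrave S191 F3767: (117.346,200.019) → (125.412,205.739) → (131.132,197.673) → (123.066,191.953) → (117.346,200.019) (closed)

[5] `<path>` open polyline, #0000ff→engrave S191 F3767: (174.674,205.812) → (71.658,118.693) → (45.432,152.347) → (162.736,11.959) → (141.381,204.005)

[6] `<path>` line segment, #008000→cut S703 F1118: (168.466,108.740) → (22.193,82.054)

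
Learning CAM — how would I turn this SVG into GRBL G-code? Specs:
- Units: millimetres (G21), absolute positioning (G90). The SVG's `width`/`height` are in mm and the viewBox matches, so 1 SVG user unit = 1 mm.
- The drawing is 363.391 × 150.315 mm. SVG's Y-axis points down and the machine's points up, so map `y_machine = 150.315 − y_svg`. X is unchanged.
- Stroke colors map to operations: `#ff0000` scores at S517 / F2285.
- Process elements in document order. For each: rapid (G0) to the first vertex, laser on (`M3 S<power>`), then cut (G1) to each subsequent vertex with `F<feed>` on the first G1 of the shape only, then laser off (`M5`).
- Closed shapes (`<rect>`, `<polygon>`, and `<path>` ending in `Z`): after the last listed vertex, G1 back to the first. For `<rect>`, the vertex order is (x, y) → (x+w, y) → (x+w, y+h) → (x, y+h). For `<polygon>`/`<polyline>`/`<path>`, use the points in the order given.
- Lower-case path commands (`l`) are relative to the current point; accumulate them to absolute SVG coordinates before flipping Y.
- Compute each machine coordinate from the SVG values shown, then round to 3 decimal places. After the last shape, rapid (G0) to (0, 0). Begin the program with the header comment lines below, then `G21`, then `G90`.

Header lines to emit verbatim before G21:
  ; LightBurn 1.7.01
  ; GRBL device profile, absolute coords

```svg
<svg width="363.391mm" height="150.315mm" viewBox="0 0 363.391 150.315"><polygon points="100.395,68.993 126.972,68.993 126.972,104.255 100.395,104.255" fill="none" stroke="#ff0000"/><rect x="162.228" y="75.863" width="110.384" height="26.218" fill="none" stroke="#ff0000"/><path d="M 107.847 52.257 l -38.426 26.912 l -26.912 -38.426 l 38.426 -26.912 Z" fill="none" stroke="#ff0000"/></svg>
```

Since the viewBox matches the mm dimensions, user units are millimetres directly. The only transform is the Y-flip y_m = 150.315 − y_svg.

Shape 1 is a rectangle drawn with `<polygon>`. Its stroke #ff0000 means score at S517, F2285. After flipping Y the toolpath is (100.395,81.322) → (126.972,81.322) → (126.972,46.060) → (100.395,46.060) → (100.395,81.322), returning to the start.

Shape 2 is a rectangle drawn with `<rect>`. Its stroke #ff0000 means score at S517, F2285. After flipping Y the toolpath is (162.228,74.452) → (272.612,74.452) → (272.612,48.234) → (162.228,48.234) → (162.228,74.452), returning to the start.

Shape 3 is a regular polygon drawn with `<path>`. Its stroke #ff0000 means score at S517, F2285. After flipping Y the toolpath is (107.847,98.058) → (69.421,71.146) → (42.509,109.572) → (80.935,136.484) → (107.847,98.058), returning to the start.

; LightBurn 1.7.01
; GRBL device profile, absolute coords
G21
G90
G0 X100.395 Y81.322
M3 S517
G1 X126.972 Y81.322 F2285
G1 X126.972 Y46.060
G1 X100.395 Y46.060
G1 X100.395 Y81.322
M5
G0 X162.228 Y74.452
M3 S517
G1 X272.612 Y74.452 F2285
G1 X272.612 Y48.234
G1 X162.228 Y48.234
G1 X162.228 Y74.452
M5
G0 X107.847 Y98.058
M3 S517
G1 X69.421 Y71.146 F2285
G1 X42.509 Y109.572
G1 X80.935 Y136.484
G1 X107.847 Y98.058
M5
G0 X0.000 Y0.000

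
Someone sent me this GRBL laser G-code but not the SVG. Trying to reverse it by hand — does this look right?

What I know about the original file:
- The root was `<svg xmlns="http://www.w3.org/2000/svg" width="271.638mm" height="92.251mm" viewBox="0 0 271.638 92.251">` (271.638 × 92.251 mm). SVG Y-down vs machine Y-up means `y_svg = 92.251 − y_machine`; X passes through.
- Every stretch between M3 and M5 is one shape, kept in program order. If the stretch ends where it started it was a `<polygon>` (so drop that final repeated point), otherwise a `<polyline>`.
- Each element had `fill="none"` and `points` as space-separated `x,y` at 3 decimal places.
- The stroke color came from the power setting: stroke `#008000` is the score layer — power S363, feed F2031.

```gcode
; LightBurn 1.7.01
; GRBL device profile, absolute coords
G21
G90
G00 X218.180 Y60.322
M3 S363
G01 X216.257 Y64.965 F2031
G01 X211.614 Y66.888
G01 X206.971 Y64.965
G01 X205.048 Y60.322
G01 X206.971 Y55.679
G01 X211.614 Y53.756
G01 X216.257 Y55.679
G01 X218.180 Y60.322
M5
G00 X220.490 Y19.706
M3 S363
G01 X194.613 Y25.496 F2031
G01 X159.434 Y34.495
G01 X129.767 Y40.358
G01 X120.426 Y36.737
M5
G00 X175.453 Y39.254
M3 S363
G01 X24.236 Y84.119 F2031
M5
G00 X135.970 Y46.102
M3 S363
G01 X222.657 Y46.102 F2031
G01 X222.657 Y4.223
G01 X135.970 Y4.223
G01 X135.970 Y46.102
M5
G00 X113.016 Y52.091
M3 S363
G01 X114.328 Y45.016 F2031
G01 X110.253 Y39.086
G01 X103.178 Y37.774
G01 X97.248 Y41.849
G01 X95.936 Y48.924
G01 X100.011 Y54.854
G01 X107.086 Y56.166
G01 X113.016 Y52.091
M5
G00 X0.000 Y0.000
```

<svg xmlns="http://www.w3.org/2000/svg" width="271.638mm" height="92.251mm" viewBox="0 0 271.638 92.251">
  <polygon points="218.180,31.929 216.257,27.286 211.614,25.363 206.971,27.286 205.048,31.929 206.971,36.572 211.614,38.495 216.257,36.572" fill="none" stroke="#008000"/>
  <polyline points="220.490,72.545 194.613,66.755 159.434,57.756 129.767,51.893 120.426,55.514" fill="none" stroke="#008000"/>
  <polyline points="175.453,52.997 24.236,8.132" fill="none" stroke="#008000"/>
  <polygon points="135.970,46.149 222.657,46.149 222.657,88.028 135.970,88.028" fill="none" stroke="#008000"/>
  <polygon points="113.016,40.160 114.328,47.235 110.253,53.165 103.178,54.477 97.248,50.402 95.936,43.327 100.011,37.397 107.086,36.085" fill="none" stroke="#008000"/>
</svg>

y_svg = 92.251 − y_m. Every run uses S363, so all elements get stroke `#008000` (score).

[1] closed run; points: 218.180,31.929 216.257,27.286 211.614,25.363 206.971,27.286 205.048,31.929 206.971,36.572 211.614,38.495 216.257,36.572

[2] open run; points: 220.490,72.545 194.613,66.755 159.434,57.756 129.767,51.893 120.426,55.514

[3] open run; points: 175.453,52.997 24.236,8.132

[4] closed run; points: 135.970,46.149 222.657,46.149 222.657,88.028 135.970,88.028

[5] closed run; points: 113.016,40.160 114.328,47.235 110.253,53.165 103.178,54.477 97.248,50.402 95.936,43.327 100.011,37.397 107.086,36.085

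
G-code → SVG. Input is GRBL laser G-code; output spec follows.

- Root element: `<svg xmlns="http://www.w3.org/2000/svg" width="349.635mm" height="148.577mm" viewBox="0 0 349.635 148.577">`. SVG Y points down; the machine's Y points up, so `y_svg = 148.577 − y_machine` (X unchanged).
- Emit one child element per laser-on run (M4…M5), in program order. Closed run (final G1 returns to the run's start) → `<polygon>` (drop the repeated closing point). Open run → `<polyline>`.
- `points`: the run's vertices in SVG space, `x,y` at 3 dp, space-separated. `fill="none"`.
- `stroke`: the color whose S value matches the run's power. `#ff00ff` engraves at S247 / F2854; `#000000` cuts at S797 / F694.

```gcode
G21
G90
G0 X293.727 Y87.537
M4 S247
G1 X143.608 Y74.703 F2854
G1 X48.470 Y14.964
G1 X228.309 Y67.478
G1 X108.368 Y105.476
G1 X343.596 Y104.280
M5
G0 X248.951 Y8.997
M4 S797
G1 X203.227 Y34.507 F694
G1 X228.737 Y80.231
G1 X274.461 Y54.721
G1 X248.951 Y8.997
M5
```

<svg xmlns="http://www.w3.org/2000/svg" width="349.635mm" height="148.577mm" viewBox="0 0 349.635 148.577">
  <polyline points="293.727,61.040 143.608,73.874 48.470,133.613 228.309,81.099 108.368,43.101 343.596,44.297" fill="none" stroke="#ff00ff"/>
  <polygon points="248.951,139.580 203.227,114.070 228.737,68.346 274.461,93.856" fill="none" stroke="#000000"/>
</svg>

Machine Y-up, SVG Y-down with viewBox height 148.577, so y_svg = 148.577 − y_machine; X carries over.

Run 1: power S247 maps to stroke `#ff00ff` (engrave). The run is open, so emit a `<polyline>` with points (Y-flipped): 293.727,61.040 143.608,73.874 48.470,133.613 228.309,81.099 108.368,43.101 343.596,44.297.

Run 2: the run's S797 means `#000000` (cut). The run returns to its start, so emit a `<polygon>` with points (Y-flipped): 248.951,139.580 203.227,114.070 228.737,68.346 274.461,93.856.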